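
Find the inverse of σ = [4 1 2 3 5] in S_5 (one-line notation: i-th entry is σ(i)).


To find σ⁻¹, swap domain and range:
σ(1) = 4 → σ⁻¹(4) = 1
σ(2) = 1 → σ⁻¹(1) = 2
σ(3) = 2 → σ⁻¹(2) = 3
σ(4) = 3 → σ⁻¹(3) = 4
σ(5) = 5 → σ⁻¹(5) = 5

σ⁻¹ = [2 3 4 1 5]


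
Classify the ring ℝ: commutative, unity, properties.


ℝ is a field: commutative, has unity, every nonzero element is a unit (hence an integral domain)
Commutative: Yes
Integral domain: Yes
Has unity: Yes

ℝ: Commutative=Yes, Unity=Yes


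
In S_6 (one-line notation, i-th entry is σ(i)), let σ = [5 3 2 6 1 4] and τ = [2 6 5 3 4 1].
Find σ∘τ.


σ∘τ: apply τ first, then σ
1 →τ 2 →σ 3
2 →τ 6 →σ 4
3 →τ 5 →σ 1
4 →τ 3 →σ 2
5 →τ 4 →σ 6
6 →τ 1 →σ 5

σ∘τ = [3 4 1 2 6 5]


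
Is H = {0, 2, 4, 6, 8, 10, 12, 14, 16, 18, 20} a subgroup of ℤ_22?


Subgroup test for H = {0, 2, 4, 6, 8, 10, 12, 14, 16, 18, 20} in (ℤ_22, +):
(1) 0 ∈ H? Yes
(2) Closure: for all a,b ∈ H, (a+b) mod 22 ∈ H? Yes
(3) Inverses: for all a ∈ H, -a mod 22 ∈ H? Yes

Yes, H is a subgroup of ℤ_22


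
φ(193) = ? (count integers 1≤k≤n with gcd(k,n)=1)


Factor n: 193 = 193
φ(n) = n · ∏(1 - 1/p) over distinct primes p | n
φ(193) = 193 · (1 - 1/193) = 192

φ(193) = 192


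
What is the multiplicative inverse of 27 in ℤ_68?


Use the extended Euclidean algorithm to write 1 = 27·s + 68·t; then s mod 68 is the inverse.
Euclidean algorithm:
  27 = 0·68 + 27
  68 = 2·27 + 14
  27 = 1·14 + 13
  14 = 1·13 + 1
  13 = 13·1 + 0
gcd(27,68) = 1
Back-substitution gives: 27·(-5) + 68·(2) = 1
So 27⁻¹ ≡ -5 ≡ 63 (mod 68)
Check: 27 × 63 = 1701 ≡ 1 (mod 68) ✓

27⁻¹ ≡ 63 (mod 68)


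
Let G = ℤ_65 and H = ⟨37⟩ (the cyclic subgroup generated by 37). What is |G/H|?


|⟨37⟩| = n / gcd(37, 65) = 65 / 1 = 65
H is normal (ℤ_65 is abelian).
|G/H| = |G| / |H| = 65 / 65 = 1

|G/H| = 1


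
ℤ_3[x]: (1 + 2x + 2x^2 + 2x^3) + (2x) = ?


Add coefficients mod 3:
x^0: 1 + 0 = 1 (mod 3)
x^1: 2 + 2 = 1 (mod 3)
x^2: 2 + 0 = 2 (mod 3)
x^3: 2 + 0 = 2 (mod 3)
Result: 1 + x + 2x^2 + 2x^3

f + g = 1 + x + 2x^2 + 2x^3


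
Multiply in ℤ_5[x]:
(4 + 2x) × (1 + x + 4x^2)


Expand and collect like terms; reduce coefficients mod 5:
x^0: 4·1 = 4 ≡ 4 (mod 5)
x^1: 4·1 + 2·1 = 6 ≡ 1 (mod 5)
x^2: 4·4 + 2·1 = 18 ≡ 3 (mod 5)
x^3: 2·4 = 8 ≡ 3 (mod 5)
Result: 4 + x + 3x^2 + 3x^3

f · g = 4 + x + 3x^2 + 3x^3


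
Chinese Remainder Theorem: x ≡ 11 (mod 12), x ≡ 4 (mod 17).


m₁ = 12, m₂ = 17, gcd = 1, so CRT applies. M = m₁·m₂ = 204
Let M₁ = M/m₁ = 17, M₂ = M/m₂ = 12
Find y₁ ≡ M₁⁻¹ (mod m₁): 17⁻¹ ≡ 5 (mod 12)
Find y₂ ≡ M₂⁻¹ (mod m₂): 12⁻¹ ≡ 10 (mod 17)
x = a₁·M₁·y₁ + a₂·M₂·y₂ = 11·17·5 + 4·12·10 = 1415
Reduce mod 204: x ≡ 191
Check: 191 mod 12 = 11 ✓, 191 mod 17 = 4 ✓

x ≡ 191 (mod 204)


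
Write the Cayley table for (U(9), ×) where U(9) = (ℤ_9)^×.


Elements: {1, 2, 4, 5, 7, 8}
Operation: multiplication mod 9
Entry (a, b) = (a × b) mod 9

Cayley table:
  | 1 | 2 | 4 | 5 | 7 | 8
1 | 1 | 2 | 4 | 5 | 7 | 8
2 | 2 | 4 | 8 | 1 | 5 | 7
4 | 4 | 8 | 7 | 2 | 1 | 5
5 | 5 | 1 | 2 | 7 | 8 | 4
7 | 7 | 5 | 1 | 8 | 4 | 2
8 | 8 | 7 | 5 | 4 | 2 | 1


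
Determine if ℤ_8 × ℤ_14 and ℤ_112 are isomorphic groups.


Comparing ℤ_8 × ℤ_14 and ℤ_112:
gcd(8,14) = 2 ≠ 1. Max element order in ℤ_8×ℤ_14 is lcm(8,14) = 56 < 112, so it has no element of order 112

No, ℤ_8 × ℤ_14 ≇ ℤ_112


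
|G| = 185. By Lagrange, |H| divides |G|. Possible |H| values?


Lagrange's theorem: |H| divides |G|
|G| = 185
Divisors of 185: 1, 5, 37, 185

Possible subgroup orders: {1, 5, 37, 185}


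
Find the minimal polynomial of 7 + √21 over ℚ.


Let α = 7 + √21. Then α - 7 = √21, so (α - 7)² = 21, giving α² - 14α + 28 = 0. Degree 2 and α ∉ ℚ, so this is the minimal polynomial.

Minimal polynomial: x² - 14x + 28


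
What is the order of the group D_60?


|D_n| = 2n (n rotations and n reflections)
|D_60| = 2×60 = 120

|D_60| = 120


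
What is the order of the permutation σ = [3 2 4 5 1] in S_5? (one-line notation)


Cycle decomposition: (1 3 4 5)
Cycle lengths: 4
Order = lcm(4) = 4

ord(σ) = 4


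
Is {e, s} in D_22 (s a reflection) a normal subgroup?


H = {e, s} in D_22 (s a reflection)
r·s·r⁻¹ = sr⁻² ≠ s for n ≥ 3, so {e, s} is not closed under conjugation

No, not a normal subgroup


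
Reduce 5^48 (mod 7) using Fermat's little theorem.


Fermat's little theorem: if p is prime and gcd(a,p)=1, then a^(p-1) ≡ 1 (mod p)
p = 7 is prime, gcd(5,7) = 1
Reduce exponent: 48 mod 6 = 0
So 5^48 ≡ 5^0 (mod 7)
5^0 = 1

5^48 ≡ 1 (mod 7)


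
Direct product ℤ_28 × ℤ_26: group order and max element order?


|ℤ_28 × ℤ_26| = 28 × 26 = 728
Max element order = lcm(28,26) = 364
Cyclic? No (gcd=2)

|ℤ_28×ℤ_26| = 728, max element order = 364


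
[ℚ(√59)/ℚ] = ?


√59 has minimal polynomial x² - 59 (irreducible over ℚ since 59 is squarefree)

[ℚ(√59)/ℚ] = 2


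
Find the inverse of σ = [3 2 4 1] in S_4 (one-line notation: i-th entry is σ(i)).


To find σ⁻¹, swap domain and range:
σ(1) = 3 → σ⁻¹(3) = 1
σ(2) = 2 → σ⁻¹(2) = 2
σ(3) = 4 → σ⁻¹(4) = 3
σ(4) = 1 → σ⁻¹(1) = 4

σ⁻¹ = [4 2 1 3]


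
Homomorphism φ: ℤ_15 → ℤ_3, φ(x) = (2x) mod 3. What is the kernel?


Kernel = preimage of identity
ker(φ) = {x ∈ ℤ_15 : 2x ≡ 0 (mod 3)}. Since 3 | 15, φ is well-defined. The kernel is the cyclic subgroup ⟨3⟩ of ℤ_15 (order 5), i.e. {0, 3, 6, 9, 12}

ker(φ) = {0, 3, 6, 9, 12}


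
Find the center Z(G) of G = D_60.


Z(G) = {g ∈ G | gx = xg for all x ∈ G}
For even n, Z(D_n) = {e, r^(n/2)}: the 180° rotation r^30 commutes with every reflection and rotation

Z(D_60) = {e, r^30}


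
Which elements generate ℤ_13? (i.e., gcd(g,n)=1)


g generates ℤ_n iff gcd(g,n) = 1
Checking each g ∈ {1,...,12}:
gcd(1,13) = 1
gcd(2,13) = 1
gcd(3,13) = 1
gcd(4,13) = 1
gcd(5,13) = 1
gcd(6,13) = 1
gcd(7,13) = 1
gcd(8,13) = 1
gcd(9,13) = 1
gcd(10,13) = 1
gcd(11,13) = 1
gcd(12,13) = 1
Generators: {1, 2, 3, 4, 5, 6, 7, 8, 9, 10, 11, 12}
Number of generators = φ(13) = 12

Generators of ℤ_13 = {1, 2, 3, 4, 5, 6, 7, 8, 9, 10, 11, 12}


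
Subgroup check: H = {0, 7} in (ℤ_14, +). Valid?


Subgroup test for H = {0, 7} in (ℤ_14, +):
(1) 0 ∈ H? Yes
(2) Closure: for all a,b ∈ H, (a+b) mod 14 ∈ H? Yes
(3) Inverses: for all a ∈ H, -a mod 14 ∈ H? Yes

Yes, H is a subgroup of ℤ_14


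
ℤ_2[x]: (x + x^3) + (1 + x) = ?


Add coefficients mod 2:
x^0: 0 + 1 = 1 (mod 2)
x^1: 1 + 1 = 0 (mod 2)
x^2: 0 + 0 = 0 (mod 2)
x^3: 1 + 0 = 1 (mod 2)
Result: 1 + x^3

f + g = 1 + x^3


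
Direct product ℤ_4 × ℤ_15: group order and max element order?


|ℤ_4 × ℤ_15| = 4 × 15 = 60
Max element order = lcm(4,15) = 60
Cyclic? Yes (gcd=1)

|ℤ_4×ℤ_15| = 60, max element order = 60


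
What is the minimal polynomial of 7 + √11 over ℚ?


Let α = 7 + √11. Then α - 7 = √11, so (α - 7)² = 11, giving α² - 14α + 38 = 0. Degree 2 and α ∉ ℚ, so this is the minimal polynomial.

Minimal polynomial: x² - 14x + 38


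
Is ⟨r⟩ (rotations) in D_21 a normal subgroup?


H = ⟨r⟩ (rotations) in D_21
The rotation subgroup ⟨r⟩ has index 2 in D_21, so it is normal

Yes, normal subgroup


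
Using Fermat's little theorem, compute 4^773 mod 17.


Fermat's little theorem: if p is prime and gcd(a,p)=1, then a^(p-1) ≡ 1 (mod p)
p = 17 is prime, gcd(4,17) = 1
Reduce exponent: 773 mod 16 = 5
So 4^773 ≡ 4^5 (mod 17)
4^5 mod 17 = 4

4^773 ≡ 4 (mod 17)


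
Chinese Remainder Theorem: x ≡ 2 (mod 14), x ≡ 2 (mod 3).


m₁ = 14, m₂ = 3, gcd = 1, so CRT applies. M = m₁·m₂ = 42
Let M₁ = M/m₁ = 3, M₂ = M/m₂ = 14
Find y₁ ≡ M₁⁻¹ (mod m₁): 3⁻¹ ≡ 5 (mod 14)
Find y₂ ≡ M₂⁻¹ (mod m₂): 14⁻¹ ≡ 2 (mod 3)
x = a₁·M₁·y₁ + a₂·M₂·y₂ = 2·3·5 + 2·14·2 = 86
Reduce mod 42: x ≡ 2
Check: 2 mod 14 = 2 ✓, 2 mod 3 = 2 ✓

x ≡ 2 (mod 42)


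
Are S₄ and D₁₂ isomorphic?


Comparing S₄ and D₁₂:
S₄ has trivial center; D₁₂ has center {e, r⁶}

No, S₄ ≇ D₁₂


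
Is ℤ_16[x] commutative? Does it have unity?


ℤ_16 has zero divisors (2·8 ≡ 0), and these lift to constant zero divisors in ℤ_16[x]; so not an integral domain
Commutative: Yes
Integral domain: No
Has unity: Yes

ℤ_16[x]: Commutative=Yes, Unity=Yes


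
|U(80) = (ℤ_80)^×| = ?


U(n) is the group of units mod n; |U(n)| = φ(n)
|U(80)| = φ(80) = 32

|U(80) = (ℤ_80)^×| = 32


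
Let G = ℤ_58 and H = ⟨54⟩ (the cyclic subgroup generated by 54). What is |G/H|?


|⟨54⟩| = n / gcd(54, 58) = 58 / 2 = 29
H is normal (ℤ_58 is abelian).
|G/H| = |G| / |H| = 58 / 29 = 2

|G/H| = 2


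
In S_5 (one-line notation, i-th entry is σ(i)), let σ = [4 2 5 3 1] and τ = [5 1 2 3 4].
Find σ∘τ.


σ∘τ: apply τ first, then σ
1 →τ 5 →σ 1
2 →τ 1 →σ 4
3 →τ 2 →σ 2
4 →τ 3 →σ 5
5 →τ 4 →σ 3

σ∘τ = [1 4 2 5 3]


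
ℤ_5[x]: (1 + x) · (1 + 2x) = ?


Expand and collect like terms; reduce coefficients mod 5:
x^0: 1·1 = 1 ≡ 1 (mod 5)
x^1: 1·2 + 1·1 = 3 ≡ 3 (mod 5)
x^2: 1·2 = 2 ≡ 2 (mod 5)
Result: 1 + 3x + 2x^2

f · g = 1 + 3x + 2x^2


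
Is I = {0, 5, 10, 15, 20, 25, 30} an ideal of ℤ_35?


Check ideal conditions for I = {0, 5, 10, 15, 20, 25, 30} in ℤ_35:
(1) I is an additive subgroup? Yes
(2) For r ∈ ℤ_35 and a ∈ I: r·a ∈ I? Yes

Yes, I is an ideal of ℤ_35


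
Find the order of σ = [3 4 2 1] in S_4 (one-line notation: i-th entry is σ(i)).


Cycle decomposition: (1 3 2 4)
Cycle lengths: 4
Order = lcm(4) = 4

ord(σ) = 4


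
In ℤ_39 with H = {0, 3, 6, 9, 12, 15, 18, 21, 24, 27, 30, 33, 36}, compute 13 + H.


13 + H = {13 + h (mod 39) : h ∈ H}
13+0=13, 13+3=16, 13+6=19, 13+9=22, 13+12=25, 13+15=28, 13+18=31, 13+21=34, 13+24=37, 13+27=1, 13+30=4, 13+33=7, 13+36=10
13 + H = {1, 4, 7, 10, 13, 16, 19, 22, 25, 28, 31, 34, 37} = 1 + H

13 + H = {1, 4, 7, 10, 13, 16, 19, 22, 25, 28, 31, 34, 37}


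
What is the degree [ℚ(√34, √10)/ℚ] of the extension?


[ℚ(√34,√10):ℚ] = [ℚ(√34,√10):ℚ(√34)]·[ℚ(√34):ℚ] = 2·2 = 4

[ℚ(√34, √10)/ℚ] = 4


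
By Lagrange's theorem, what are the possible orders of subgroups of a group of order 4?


Lagrange's theorem: |H| divides |G|
|G| = 4
Divisors of 4: 1, 2, 4

Possible subgroup orders: {1, 2, 4}


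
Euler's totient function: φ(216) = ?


Factor n: 216 = 2^3 × 3^3
φ(n) = n · ∏(1 - 1/p) over distinct primes p | n
φ(216) = 216 · (1 - 1/2) · (1 - 1/3) = 72

φ(216) = 72


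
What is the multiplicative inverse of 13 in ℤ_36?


Use the extended Euclidean algorithm to write 1 = 13·s + 36·t; then s mod 36 is the inverse.
Euclidean algorithm:
  13 = 0·36 + 13
  36 = 2·13 + 10
  13 = 1·10 + 3
  10 = 3·3 + 1
  3 = 3·1 + 0
gcd(13,36) = 1
Back-substitution gives: 13·(-11) + 36·(4) = 1
So 13⁻¹ ≡ -11 ≡ 25 (mod 36)
Check: 13 × 25 = 325 ≡ 1 (mod 36) ✓

13⁻¹ ≡ 25 (mod 36)


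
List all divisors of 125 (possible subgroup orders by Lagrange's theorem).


Lagrange's theorem: |H| divides |G|
|G| = 125
Divisors of 125: 1, 5, 25, 125

Possible subgroup orders: {1, 5, 25, 125}


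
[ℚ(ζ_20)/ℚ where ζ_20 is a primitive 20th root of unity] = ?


[ℚ(ζ_n):ℚ] = deg Φ_n(x) = φ(n). Here φ(20) = 8

[ℚ(ζ_20)/ℚ where ζ_20 is a primitive 20th root of unity] = 8


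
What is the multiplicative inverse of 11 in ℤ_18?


Use the extended Euclidean algorithm to write 1 = 11·s + 18·t; then s mod 18 is the inverse.
Euclidean algorithm:
  11 = 0·18 + 11
  18 = 1·11 + 7
  11 = 1·7 + 4
  7 = 1·4 + 3
  4 = 1·3 + 1
  3 = 3·1 + 0
gcd(11,18) = 1
Back-substitution gives: 11·(5) + 18·(-3) = 1
So 11⁻¹ ≡ 5 ≡ 5 (mod 18)
Check: 11 × 5 = 55 ≡ 1 (mod 18) ✓

11⁻¹ ≡ 5 (mod 18)


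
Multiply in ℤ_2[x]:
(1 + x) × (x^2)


Expand and collect like terms; reduce coefficients mod 2:
x^0: 1·0 = 0 ≡ 0 (mod 2)
x^1: 1·0 + 1·0 = 0 ≡ 0 (mod 2)
x^2: 1·1 + 1·0 = 1 ≡ 1 (mod 2)
x^3: 1·1 = 1 ≡ 1 (mod 2)
Result: x^2 + x^3

f · g = x^2 + x^3


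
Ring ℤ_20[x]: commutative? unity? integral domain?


ℤ_20 has zero divisors (2·10 ≡ 0), and these lift to constant zero divisors in ℤ_20[x]; so not an integral domain
Commutative: Yes
Integral domain: No
Has unity: Yes

ℤ_20[x]: Commutative=Yes, Unity=Yes


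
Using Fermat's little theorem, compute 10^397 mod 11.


Fermat's little theorem: if p is prime and gcd(a,p)=1, then a^(p-1) ≡ 1 (mod p)
p = 11 is prime, gcd(10,11) = 1
Reduce exponent: 397 mod 10 = 7
So 10^397 ≡ 10^7 (mod 11)
10^7 mod 11 = 10

10^397 ≡ 10 (mod 11)


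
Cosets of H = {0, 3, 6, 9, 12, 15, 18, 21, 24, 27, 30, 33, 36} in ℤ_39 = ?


H = {0, 3, 6, 9, 12, 15, 18, 21, 24, 27, 30, 33, 36}, |H| = 13
Number of cosets = |G|/|H| = 39/13 = 3
0 + H = {0, 3, 6, 9, 12, 15, 18, 21, 24, 27, 30, 33, 36}
1 + H = {1, 4, 7, 10, 13, 16, 19, 22, 25, 28, 31, 34, 37}
2 + H = {2, 5, 8, 11, 14, 17, 20, 23, 26, 29, 32, 35, 38}

Cosets: 0+H={0,3,6,9,12,15,18,21,24,27,30,33,36}; 1+H={1,4,7,10,13,16,19,22,25,28,31,34,37}; 2+H={2,5,8,11,14,17,20,23,26,29,32,35,38}


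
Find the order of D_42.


|D_n| = 2n (n rotations and n reflections)
|D_42| = 2×42 = 84

|D_42| = 84


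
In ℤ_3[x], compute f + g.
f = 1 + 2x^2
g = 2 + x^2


Add coefficients mod 3:
x^0: 1 + 2 = 0 (mod 3)
x^1: 0 + 0 = 0 (mod 3)
x^2: 2 + 1 = 0 (mod 3)
Result: 0

f + g = 0


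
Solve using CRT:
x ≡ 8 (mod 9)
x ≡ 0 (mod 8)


m₁ = 9, m₂ = 8, gcd = 1, so CRT applies. M = m₁·m₂ = 72
Let M₁ = M/m₁ = 8, M₂ = M/m₂ = 9
Find y₁ ≡ M₁⁻¹ (mod m₁): 8⁻¹ ≡ 8 (mod 9)
Find y₂ ≡ M₂⁻¹ (mod m₂): 9⁻¹ ≡ 1 (mod 8)
x = a₁·M₁·y₁ + a₂·M₂·y₂ = 8·8·8 + 0·9·1 = 512
Reduce mod 72: x ≡ 8
Check: 8 mod 9 = 8 ✓, 8 mod 8 = 0 ✓

x ≡ 8 (mod 72)


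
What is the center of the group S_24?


Z(G) = {g ∈ G | gx = xg for all x ∈ G}
S_n is non-abelian for n ≥ 3; Z(S_24) is trivial

Z(S_24) = {e}


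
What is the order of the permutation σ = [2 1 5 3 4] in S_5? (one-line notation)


Cycle decomposition: (1 2) (3 5 4)
Cycle lengths: 2, 3
Order = lcm(2, 3) = 6

ord(σ) = 6


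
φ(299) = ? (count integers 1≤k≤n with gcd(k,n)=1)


Factor n: 299 = 13 × 23
φ(n) = n · ∏(1 - 1/p) over distinct primes p | n
φ(299) = 299 · (1 - 1/13) · (1 - 1/23) = 264

φ(299) = 264


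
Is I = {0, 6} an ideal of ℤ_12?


Check ideal conditions for I = {0, 6} in ℤ_12:
(1) I is an additive subgroup? Yes
(2) For r ∈ ℤ_12 and a ∈ I: r·a ∈ I? Yes

Yes, I is an ideal of ℤ_12


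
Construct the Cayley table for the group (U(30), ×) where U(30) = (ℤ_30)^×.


Elements: {1, 7, 11, 13, 17, 19, 23, 29}
Operation: multiplication mod 30
Entry (a, b) = (a × b) mod 30

Cayley table:
   |  1 |  7 | 11 | 13 | 17 | 19 | 23 | 29
 1 |  1 |  7 | 11 | 13 | 17 | 19 | 23 | 29
 7 |  7 | 19 | 17 |  1 | 29 | 13 | 11 | 23
11 | 11 | 17 |  1 | 23 |  7 | 29 | 13 | 19
13 | 13 |  1 | 23 | 19 | 11 |  7 | 29 | 17
17 | 17 | 29 |  7 | 11 | 19 | 23 |  1 | 13
19 | 19 | 13 | 29 |  7 | 23 |  1 | 17 | 11
23 | 23 | 11 | 13 | 29 |  1 | 17 | 19 |  7
29 | 29 | 23 | 19 | 17 | 13 | 11 |  7 |  1


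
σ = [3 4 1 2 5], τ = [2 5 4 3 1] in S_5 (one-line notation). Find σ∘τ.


σ∘τ: apply τ first, then σ
1 →τ 2 →σ 4
2 →τ 5 →σ 5
3 →τ 4 →σ 2
4 →τ 3 →σ 1
5 →τ 1 →σ 3

σ∘τ = [4 5 2 1 3]


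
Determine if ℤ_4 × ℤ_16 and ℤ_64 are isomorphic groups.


Comparing ℤ_4 × ℤ_16 and ℤ_64:
gcd(4,16) = 4 ≠ 1. Max element order in ℤ_4×ℤ_16 is lcm(4,16) = 16 < 64, so it has no element of order 64

No, ℤ_4 × ℤ_16 ≇ ℤ_64


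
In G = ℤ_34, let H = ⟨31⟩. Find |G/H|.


|⟨31⟩| = n / gcd(31, 34) = 34 / 1 = 34
H is normal (ℤ_34 is abelian).
|G/H| = |G| / |H| = 34 / 34 = 1

|G/H| = 1


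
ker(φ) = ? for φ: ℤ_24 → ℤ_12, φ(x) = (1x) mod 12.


Kernel = preimage of identity
ker(φ) = {x ∈ ℤ_24 : 1x ≡ 0 (mod 12)}. Since 12 | 24, φ is well-defined. The kernel is the cyclic subgroup ⟨12⟩ of ℤ_24 (order 2), i.e. {0, 12}

ker(φ) = {0, 12}


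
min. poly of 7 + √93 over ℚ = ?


Let α = 7 + √93. Then α - 7 = √93, so (α - 7)² = 93, giving α² - 14α - 44 = 0. Degree 2 and α ∉ ℚ, so this is the minimal polynomial.

Minimal polynomial: x² - 14x - 44


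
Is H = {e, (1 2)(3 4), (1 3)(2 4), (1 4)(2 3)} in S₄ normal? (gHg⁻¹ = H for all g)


H = {e, (1 2)(3 4), (1 3)(2 4), (1 4)(2 3)} in S₄
This is the Klein four-group V₄; it is normal in S₄ (it is a union of conjugacy classes)

Yes, normal subgroup


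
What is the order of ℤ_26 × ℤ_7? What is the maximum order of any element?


|ℤ_26 × ℤ_7| = 26 × 7 = 182
Max element order = lcm(26,7) = 182
Cyclic? Yes (gcd=1)

|ℤ_26×ℤ_7| = 182, max element order = 182


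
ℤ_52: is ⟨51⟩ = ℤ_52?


g generates ℤ_n iff gcd(g, n) = 1
gcd(51, 52) = 1
Since gcd = 1, 51 is a generator.

Yes, 51 generates ℤ_52


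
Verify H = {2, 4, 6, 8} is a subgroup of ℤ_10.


Subgroup test for H = {2, 4, 6, 8} in (ℤ_10, +):
(1) 0 ∈ H? No
(2) Closure: for all a,b ∈ H, (a+b) mod 10 ∈ H? No  [counterexample: 2 + 8 = 0 ∉ H]
(3) Inverses: for all a ∈ H, -a mod 10 ∈ H? Yes

No, H is not a subgroup of ℤ_10


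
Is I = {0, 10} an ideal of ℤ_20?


Check ideal conditions for I = {0, 10} in ℤ_20:
(1) I is an additive subgroup? Yes
(2) For r ∈ ℤ_20 and a ∈ I: r·a ∈ I? Yes

Yes, I is an ideal of ℤ_20


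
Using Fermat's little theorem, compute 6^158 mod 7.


Fermat's little theorem: if p is prime and gcd(a,p)=1, then a^(p-1) ≡ 1 (mod p)
p = 7 is prime, gcd(6,7) = 1
Reduce exponent: 158 mod 6 = 2
So 6^158 ≡ 6^2 (mod 7)
6^2 mod 7 = 1

6^158 ≡ 1 (mod 7)


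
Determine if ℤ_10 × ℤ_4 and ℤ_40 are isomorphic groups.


Comparing ℤ_10 × ℤ_4 and ℤ_40:
gcd(10,4) = 2 ≠ 1. Max element order in ℤ_10×ℤ_4 is lcm(10,4) = 20 < 40, so it has no element of order 40

No, ℤ_10 × ℤ_4 ≇ ℤ_40


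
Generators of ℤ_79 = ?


g generates ℤ_n iff gcd(g,n) = 1
Prime factors of 79: 79
Generators are g ∈ {1,...,78} not divisible by any of these primes.
Generators: {1, 2, 3, 4, 5, 6, 7, 8, 9, 10, 11, 12, 13, 14, 15, 16, 17, 18, 19, 20, 21, 22, 23, 24, 25, 26, 27, 28, 29, 30, 31, 32, 33, 34, 35, 36, 37, 38, 39, 40, 41, 42, 43, 44, 45, 46, 47, 48, 49, 50, 51, 52, 53, 54, 55, 56, 57, 58, 59, 60, 61, 62, 63, 64, 65, 66, 67, 68, 69, 70, 71, 72, 73, 74, 75, 76, 77, 78}
Number of generators = φ(79) = 78

Generators of ℤ_79 = {1, 2, 3, 4, 5, 6, 7, 8, 9, 10, 11, 12, 13, 14, 15, 16, 17, 18, 19, 20, 21, 22, 23, 24, 25, 26, 27, 28, 29, 30, 31, 32, 33, 34, 35, 36, 37, 38, 39, 40, 41, 42, 43, 44, 45, 46, 47, 48, 49, 50, 51, 52, 53, 54, 55, 56, 57, 58, 59, 60, 61, 62, 63, 64, 65, 66, 67, 68, 69, 70, 71, 72, 73, 74, 75, 76, 77, 78}


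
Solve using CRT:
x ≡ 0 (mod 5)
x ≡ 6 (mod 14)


m₁ = 5, m₂ = 14, gcd = 1, so CRT applies. M = m₁·m₂ = 70
Let M₁ = M/m₁ = 14, M₂ = M/m₂ = 5
Find y₁ ≡ M₁⁻¹ (mod m₁): 14⁻¹ ≡ 4 (mod 5)
Find y₂ ≡ M₂⁻¹ (mod m₂): 5⁻¹ ≡ 3 (mod 14)
x = a₁·M₁·y₁ + a₂·M₂·y₂ = 0·14·4 + 6·5·3 = 90
Reduce mod 70: x ≡ 20
Check: 20 mod 5 = 0 ✓, 20 mod 14 = 6 ✓

x ≡ 20 (mod 70)


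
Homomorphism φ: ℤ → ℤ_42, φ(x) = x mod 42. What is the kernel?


Kernel = preimage of identity
ker(φ) = {x ∈ ℤ : x ≡ 0 (mod 42)} = 42ℤ = {0, ±42, ±84, ...}

ker(φ) = 42ℤ


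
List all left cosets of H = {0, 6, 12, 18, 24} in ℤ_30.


H = {0, 6, 12, 18, 24}, |H| = 5
Number of cosets = |G|/|H| = 30/5 = 6
0 + H = {0, 6, 12, 18, 24}
1 + H = {1, 7, 13, 19, 25}
2 + H = {2, 8, 14, 20, 26}
3 + H = {3, 9, 15, 21, 27}
4 + H = {4, 10, 16, 22, 28}
5 + H = {5, 11, 17, 23, 29}

Cosets: 0+H={0,6,12,18,24}; 1+H={1,7,13,19,25}; 2+H={2,8,14,20,26}; 3+H={3,9,15,21,27}; 4+H={4,10,16,22,28}; 5+H={5,11,17,23,29}


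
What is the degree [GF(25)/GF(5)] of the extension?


GF(25) = GF(5^2), so the extension degree is 2

[GF(25)/GF(5)] = 2


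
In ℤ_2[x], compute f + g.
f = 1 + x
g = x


Add coefficients mod 2:
x^0: 1 + 0 = 1 (mod 2)
x^1: 1 + 1 = 0 (mod 2)
Result: 1

f + g = 1


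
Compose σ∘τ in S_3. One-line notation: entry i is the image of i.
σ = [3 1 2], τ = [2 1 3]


σ∘τ: apply τ first, then σ
1 →τ 2 →σ 1
2 →τ 1 →σ 3
3 →τ 3 →σ 2

σ∘τ = [1 3 2]


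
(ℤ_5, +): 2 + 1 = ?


Operation: addition mod 5
2 + 1 = (a + b) mod 5 with a = 2, b = 1

2 + 1 = 3


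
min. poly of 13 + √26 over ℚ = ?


Let α = 13 + √26. Then α - 13 = √26, so (α - 13)² = 26, giving α² - 26α + 143 = 0. Degree 2 and α ∉ ℚ, so this is the minimal polynomial.

Minimal polynomial: x² - 26x + 143


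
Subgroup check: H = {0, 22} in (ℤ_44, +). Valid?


Subgroup test for H = {0, 22} in (ℤ_44, +):
(1) 0 ∈ H? Yes
(2) Closure: for all a,b ∈ H, (a+b) mod 44 ∈ H? Yes
(3) Inverses: for all a ∈ H, -a mod 44 ∈ H? Yes

Yes, H is a subgroup of ℤ_44


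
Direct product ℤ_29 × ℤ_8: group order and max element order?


|ℤ_29 × ℤ_8| = 29 × 8 = 232
Max element order = lcm(29,8) = 232
Cyclic? Yes (gcd=1)

|ℤ_29×ℤ_8| = 232, max element order = 232


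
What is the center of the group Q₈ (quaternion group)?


Z(G) = {g ∈ G | gx = xg for all x ∈ G}
In Q₈ = {±1, ±i, ±j, ±k}, only ±1 commute with every element

Z(Q₈ (quaternion group)) = {1, -1}


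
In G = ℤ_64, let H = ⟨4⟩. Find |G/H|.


|⟨4⟩| = n / gcd(4, 64) = 64 / 4 = 16
H is normal (ℤ_64 is abelian).
|G/H| = |G| / |H| = 64 / 16 = 4

|G/H| = 4


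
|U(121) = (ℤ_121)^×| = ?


U(n) is the group of units mod n; |U(n)| = φ(n)
|U(121)| = φ(121) = 110

|U(121) = (ℤ_121)^×| = 110


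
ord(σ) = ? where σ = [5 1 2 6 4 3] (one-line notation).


Cycle decomposition: (1 5 4 6 3 2)
Cycle lengths: 6
Order = lcm(6) = 6

ord(σ) = 6


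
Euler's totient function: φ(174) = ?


Factor n: 174 = 2 × 3 × 29
φ(n) = n · ∏(1 - 1/p) over distinct primes p | n
φ(174) = 174 · (1 - 1/2) · (1 - 1/3) · (1 - 1/29) = 56

φ(174) = 56


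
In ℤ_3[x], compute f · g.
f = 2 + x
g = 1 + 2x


Expand and collect like terms; reduce coefficients mod 3:
x^0: 2·1 = 2 ≡ 2 (mod 3)
x^1: 2·2 + 1·1 = 5 ≡ 2 (mod 3)
x^2: 1·2 = 2 ≡ 2 (mod 3)
Result: 2 + 2x + 2x^2

f · g = 2 + 2x + 2x^2


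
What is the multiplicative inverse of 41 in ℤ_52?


Use the extended Euclidean algorithm to write 1 = 41·s + 52·t; then s mod 52 is the inverse.
Euclidean algorithm:
  41 = 0·52 + 41
  52 = 1·41 + 11
  41 = 3·11 + 8
  11 = 1·8 + 3
  8 = 2·3 + 2
  3 = 1·2 + 1
  2 = 2·1 + 0
gcd(41,52) = 1
Back-substitution gives: 41·(-19) + 52·(15) = 1
So 41⁻¹ ≡ -19 ≡ 33 (mod 52)
Check: 41 × 33 = 1353 ≡ 1 (mod 52) ✓

41⁻¹ ≡ 33 (mod 52)


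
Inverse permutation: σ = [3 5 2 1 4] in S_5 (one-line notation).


To find σ⁻¹, swap domain and range:
σ(1) = 3 → σ⁻¹(3) = 1
σ(2) = 5 → σ⁻¹(5) = 2
σ(3) = 2 → σ⁻¹(2) = 3
σ(4) = 1 → σ⁻¹(1) = 4
σ(5) = 4 → σ⁻¹(4) = 5

σ⁻¹ = [4 3 1 5 2]


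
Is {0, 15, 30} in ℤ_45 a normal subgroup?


H = {0, 15, 30} in ℤ_45
ℤ_45 is abelian; every subgroup of an abelian group is normal

Yes, normal subgroup


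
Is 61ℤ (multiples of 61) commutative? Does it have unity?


61ℤ is a commutative ring under +,× but has no multiplicative identity (1 ∉ 61ℤ); it has no zero divisors, but without unity it is not an integral domain
Commutative: Yes
Integral domain: No
Has unity: No

61ℤ (multiples of 61): Commutative=Yes, Unity=No


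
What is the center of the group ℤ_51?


Z(G) = {g ∈ G | gx = xg for all x ∈ G}
ℤ_51 is abelian, so Z(G) = G

Z(ℤ_51) = ℤ_51


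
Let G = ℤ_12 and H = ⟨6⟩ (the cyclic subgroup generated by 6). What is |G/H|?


|⟨6⟩| = n / gcd(6, 12) = 12 / 6 = 2
H is normal (ℤ_12 is abelian).
|G/H| = |G| / |H| = 12 / 2 = 6

|G/H| = 6


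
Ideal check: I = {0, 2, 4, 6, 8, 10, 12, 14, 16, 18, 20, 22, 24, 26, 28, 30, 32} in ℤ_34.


Check ideal conditions for I = {0, 2, 4, 6, 8, 10, 12, 14, 16, 18, 20, 22, 24, 26, 28, 30, 32} in ℤ_34:
(1) I is an additive subgroup? Yes
(2) For r ∈ ℤ_34 and a ∈ I: r·a ∈ I? Yes

Yes, I is an ideal of ℤ_34


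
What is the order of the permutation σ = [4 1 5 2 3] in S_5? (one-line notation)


Cycle decomposition: (1 4 2) (3 5)
Cycle lengths: 3, 2
Order = lcm(3, 2) = 6

ord(σ) = 6


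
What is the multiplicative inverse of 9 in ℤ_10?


Use the extended Euclidean algorithm to write 1 = 9·s + 10·t; then s mod 10 is the inverse.
Euclidean algorithm:
  9 = 0·10 + 9
  10 = 1·9 + 1
  9 = 9·1 + 0
gcd(9,10) = 1
Back-substitution gives: 9·(-1) + 10·(1) = 1
So 9⁻¹ ≡ -1 ≡ 9 (mod 10)
Check: 9 × 9 = 81 ≡ 1 (mod 10) ✓

9⁻¹ ≡ 9 (mod 10)


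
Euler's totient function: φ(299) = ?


Factor n: 299 = 13 × 23
φ(n) = n · ∏(1 - 1/p) over distinct primes p | n
φ(299) = 299 · (1 - 1/13) · (1 - 1/23) = 264

φ(299) = 264


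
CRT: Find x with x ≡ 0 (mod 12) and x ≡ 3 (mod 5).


m₁ = 12, m₂ = 5, gcd = 1, so CRT applies. M = m₁·m₂ = 60
Let M₁ = M/m₁ = 5, M₂ = M/m₂ = 12
Find y₁ ≡ M₁⁻¹ (mod m₁): 5⁻¹ ≡ 5 (mod 12)
Find y₂ ≡ M₂⁻¹ (mod m₂): 12⁻¹ ≡ 3 (mod 5)
x = a₁·M₁·y₁ + a₂·M₂·y₂ = 0·5·5 + 3·12·3 = 108
Reduce mod 60: x ≡ 48
Check: 48 mod 12 = 0 ✓, 48 mod 5 = 3 ✓

x ≡ 48 (mod 60)


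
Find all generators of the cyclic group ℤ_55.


g generates ℤ_n iff gcd(g,n) = 1
Prime factors of 55: 5, 11
Generators are g ∈ {1,...,54} not divisible by any of these primes.
Generators: {1, 2, 3, 4, 6, 7, 8, 9, 12, 13, 14, 16, 17, 18, 19, 21, 23, 24, 26, 27, 28, 29, 31, 32, 34, 36, 37, 38, 39, 41, 42, 43, 46, 47, 48, 49, 51, 52, 53, 54}
Number of generators = φ(55) = 40

Generators of ℤ_55 = {1, 2, 3, 4, 6, 7, 8, 9, 12, 13, 14, 16, 17, 18, 19, 21, 23, 24, 26, 27, 28, 29, 31, 32, 34, 36, 37, 38, 39, 41, 42, 43, 46, 47, 48, 49, 51, 52, 53, 54}


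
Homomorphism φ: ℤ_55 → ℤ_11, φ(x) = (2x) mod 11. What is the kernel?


Kernel = preimage of identity
ker(φ) = {x ∈ ℤ_55 : 2x ≡ 0 (mod 11)}. Since 11 | 55, φ is well-defined. The kernel is the cyclic subgroup ⟨11⟩ of ℤ_55 (order 5), i.e. {0, 11, 22, 33, 44}

ker(φ) = {0, 11, 22, 33, 44}


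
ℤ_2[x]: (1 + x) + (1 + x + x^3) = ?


Add coefficients mod 2:
x^0: 1 + 1 = 0 (mod 2)
x^1: 1 + 1 = 0 (mod 2)
x^2: 0 + 0 = 0 (mod 2)
x^3: 0 + 1 = 1 (mod 2)
Result: x^3

f + g = x^3


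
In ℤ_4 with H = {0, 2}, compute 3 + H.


3 + H = {3 + h (mod 4) : h ∈ H}
3+0=3, 3+2=1
3 + H = {1, 3} = 1 + H

3 + H = {1, 3}


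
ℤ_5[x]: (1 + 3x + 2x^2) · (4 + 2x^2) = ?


Expand and collect like terms; reduce coefficients mod 5:
x^0: 1·4 = 4 ≡ 4 (mod 5)
x^1: 1·0 + 3·4 = 12 ≡ 2 (mod 5)
x^2: 1·2 + 3·0 + 2·4 = 10 ≡ 0 (mod 5)
x^3: 3·2 + 2·0 = 6 ≡ 1 (mod 5)
x^4: 2·2 = 4 ≡ 4 (mod 5)
Result: 4 + 2x + x^3 + 4x^4

f · g = 4 + 2x + x^3 + 4x^4


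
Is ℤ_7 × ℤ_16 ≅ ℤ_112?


Comparing ℤ_7 × ℤ_16 and ℤ_112:
gcd(7,16) = 1, so ℤ_7 × ℤ_16 ≅ ℤ_112 (CRT)

Yes, ℤ_7 × ℤ_16 ≅ ℤ_112


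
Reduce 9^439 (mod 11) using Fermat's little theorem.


Fermat's little theorem: if p is prime and gcd(a,p)=1, then a^(p-1) ≡ 1 (mod p)
p = 11 is prime, gcd(9,11) = 1
Reduce exponent: 439 mod 10 = 9
So 9^439 ≡ 9^9 (mod 11)
9^9 mod 11 = 5

9^439 ≡ 5 (mod 11)


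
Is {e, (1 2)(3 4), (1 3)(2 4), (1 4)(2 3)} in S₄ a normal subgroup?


H = {e, (1 2)(3 4), (1 3)(2 4), (1 4)(2 3)} in S₄
This is the Klein four-group V₄; it is normal in S₄ (it is a union of conjugacy classes)

Yes, normal subgroup


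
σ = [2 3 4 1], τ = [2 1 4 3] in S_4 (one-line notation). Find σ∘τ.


σ∘τ: apply τ first, then σ
1 →τ 2 →σ 3
2 →τ 1 →σ 2
3 →τ 4 →σ 1
4 →τ 3 →σ 4

σ∘τ = [3 2 1 4]


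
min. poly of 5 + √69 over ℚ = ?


Let α = 5 + √69. Then α - 5 = √69, so (α - 5)² = 69, giving α² - 10α - 44 = 0. Degree 2 and α ∉ ℚ, so this is the minimal polynomial.

Minimal polynomial: x² - 10x - 44


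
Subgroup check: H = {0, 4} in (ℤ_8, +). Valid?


Subgroup test for H = {0, 4} in (ℤ_8, +):
(1) 0 ∈ H? Yes
(2) Closure: for all a,b ∈ H, (a+b) mod 8 ∈ H? Yes
(3) Inverses: for all a ∈ H, -a mod 8 ∈ H? Yes

Yes, H is a subgroup of ℤ_8


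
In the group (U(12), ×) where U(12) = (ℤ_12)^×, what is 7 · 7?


Operation: multiplication mod 12
7 · 7 = (a × b) mod 12 with a = 7, b = 7

7 · 7 = 1


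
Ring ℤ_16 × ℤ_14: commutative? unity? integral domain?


Direct product ring; commutative with unity (1,1); but (1,0)·(0,1) = (0,0) gives zero divisors, so not an integral domain
Commutative: Yes
Integral domain: No
Has unity: Yes

ℤ_16 × ℤ_14: Commutative=Yes, Unity=Yes


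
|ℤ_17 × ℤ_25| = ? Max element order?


|ℤ_17 × ℤ_25| = 17 × 25 = 425
Max element order = lcm(17,25) = 425
Cyclic? Yes (gcd=1)

|ℤ_17×ℤ_25| = 425, max element order = 425


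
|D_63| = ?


|D_n| = 2n (n rotations and n reflections)
|D_63| = 2×63 = 126

|D_63| = 126


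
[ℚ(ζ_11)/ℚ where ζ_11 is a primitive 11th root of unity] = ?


[ℚ(ζ_n):ℚ] = deg Φ_n(x) = φ(n). Here φ(11) = 10

[ℚ(ζ_11)/ℚ where ζ_11 is a primitive 11th root of unity] = 10


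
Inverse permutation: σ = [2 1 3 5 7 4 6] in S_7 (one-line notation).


To find σ⁻¹, swap domain and range:
σ(1) = 2 → σ⁻¹(2) = 1
σ(2) = 1 → σ⁻¹(1) = 2
σ(3) = 3 → σ⁻¹(3) = 3
σ(4) = 5 → σ⁻¹(5) = 4
σ(5) = 7 → σ⁻¹(7) = 5
σ(6) = 4 → σ⁻¹(4) = 6
σ(7) = 6 → σ⁻¹(6) = 7

σ⁻¹ = [2 1 3 6 4 7 5]


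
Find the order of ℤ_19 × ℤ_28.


|A × B| = |A| · |B|
|ℤ_19 × ℤ_28| = 19 × 28 = 532

|ℤ_19 × ℤ_28| = 532


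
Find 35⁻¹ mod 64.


Use the extended Euclidean algorithm to write 1 = 35·s + 64·t; then s mod 64 is the inverse.
Euclidean algorithm:
  35 = 0·64 + 35
  64 = 1·35 + 29
  35 = 1·29 + 6
  29 = 4·6 + 5
  6 = 1·5 + 1
  5 = 5·1 + 0
gcd(35,64) = 1
Back-substitution gives: 35·(11) + 64·(-6) = 1
So 35⁻¹ ≡ 11 ≡ 11 (mod 64)
Check: 35 × 11 = 385 ≡ 1 (mod 64) ✓

35⁻¹ ≡ 11 (mod 64)


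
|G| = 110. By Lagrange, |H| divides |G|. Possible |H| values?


Lagrange's theorem: |H| divides |G|
|G| = 110
Divisors of 110: 1, 2, 5, 10, 11, 22, 55, 110

Possible subgroup orders: {1, 2, 5, 10, 11, 22, 55, 110}


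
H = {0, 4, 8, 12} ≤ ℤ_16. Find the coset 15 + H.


15 + H = {15 + h (mod 16) : h ∈ H}
15+0=15, 15+4=3, 15+8=7, 15+12=11
15 + H = {3, 7, 11, 15} = 3 + H

15 + H = {3, 7, 11, 15}


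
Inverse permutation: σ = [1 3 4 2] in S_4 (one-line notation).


To find σ⁻¹, swap domain and range:
σ(1) = 1 → σ⁻¹(1) = 1
σ(2) = 3 → σ⁻¹(3) = 2
σ(3) = 4 → σ⁻¹(4) = 3
σ(4) = 2 → σ⁻¹(2) = 4

σ⁻¹ = [1 4 2 3]


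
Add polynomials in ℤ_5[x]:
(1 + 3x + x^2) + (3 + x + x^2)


Add coefficients mod 5:
x^0: 1 + 3 = 4 (mod 5)
x^1: 3 + 1 = 4 (mod 5)
x^2: 1 + 1 = 2 (mod 5)
Result: 4 + 4x + 2x^2

f + g = 4 + 4x + 2x^2


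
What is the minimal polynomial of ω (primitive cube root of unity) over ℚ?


ω satisfies x² + x + 1 = 0 (the cyclotomic polynomial Φ₃)

Minimal polynomial: x² + x + 1


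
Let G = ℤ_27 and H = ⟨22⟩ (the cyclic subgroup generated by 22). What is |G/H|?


|⟨22⟩| = n / gcd(22, 27) = 27 / 1 = 27
H is normal (ℤ_27 is abelian).
|G/H| = |G| / |H| = 27 / 27 = 1

|G/H| = 1


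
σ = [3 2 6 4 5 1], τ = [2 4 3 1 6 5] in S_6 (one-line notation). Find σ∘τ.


σ∘τ: apply τ first, then σ
1 →τ 2 →σ 2
2 →τ 4 →σ 4
3 →τ 3 →σ 6
4 →τ 1 →σ 3
5 →τ 6 →σ 1
6 →τ 5 →σ 5

σ∘τ = [2 4 6 3 1 5]


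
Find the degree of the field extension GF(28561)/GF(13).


GF(28561) = GF(13^4), so the extension degree is 4

[GF(28561)/GF(13)] = 4


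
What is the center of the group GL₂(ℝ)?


Z(G) = {g ∈ G | gx = xg for all x ∈ G}
Only scalar multiples of the identity commute with all invertible matrices

Z(GL₂(ℝ)) = {aI : a ∈ ℝ, a ≠ 0}


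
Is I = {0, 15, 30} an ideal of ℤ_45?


Check ideal conditions for I = {0, 15, 30} in ℤ_45:
(1) I is an additive subgroup? Yes
(2) For r ∈ ℤ_45 and a ∈ I: r·a ∈ I? Yes

Yes, I is an ideal of ℤ_45


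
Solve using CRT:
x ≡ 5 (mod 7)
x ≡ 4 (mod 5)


m₁ = 7, m₂ = 5, gcd = 1, so CRT applies. M = m₁·m₂ = 35
Let M₁ = M/m₁ = 5, M₂ = M/m₂ = 7
Find y₁ ≡ M₁⁻¹ (mod m₁): 5⁻¹ ≡ 3 (mod 7)
Find y₂ ≡ M₂⁻¹ (mod m₂): 7⁻¹ ≡ 3 (mod 5)
x = a₁·M₁·y₁ + a₂·M₂·y₂ = 5·5·3 + 4·7·3 = 159
Reduce mod 35: x ≡ 19
Check: 19 mod 7 = 5 ✓, 19 mod 5 = 4 ✓

x ≡ 19 (mod 35)


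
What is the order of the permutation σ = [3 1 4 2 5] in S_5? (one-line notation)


Cycle decomposition: (1 3 4 2)
Cycle lengths: 4
Order = lcm(4) = 4

ord(σ) = 4


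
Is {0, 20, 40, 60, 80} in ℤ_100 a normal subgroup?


H = {0, 20, 40, 60, 80} in ℤ_100
ℤ_100 is abelian; every subgroup of an abelian group is normal

Yes, normal subgroup


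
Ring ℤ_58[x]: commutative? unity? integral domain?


ℤ_58 has zero divisors (2·29 ≡ 0), and these lift to constant zero divisors in ℤ_58[x]; so not an integral domain
Commutative: Yes
Integral domain: No
Has unity: Yes

ℤ_58[x]: Commutative=Yes, Unity=Yes


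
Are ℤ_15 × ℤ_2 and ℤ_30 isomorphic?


Comparing ℤ_15 × ℤ_2 and ℤ_30:
gcd(15,2) = 1, so ℤ_15 × ℤ_2 ≅ ℤ_30 (CRT)

Yes, ℤ_15 × ℤ_2 ≅ ℤ_30


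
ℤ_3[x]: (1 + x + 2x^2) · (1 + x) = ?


Expand and collect like terms; reduce coefficients mod 3:
x^0: 1·1 = 1 ≡ 1 (mod 3)
x^1: 1·1 + 1·1 = 2 ≡ 2 (mod 3)
x^2: 1·1 + 2·1 = 3 ≡ 0 (mod 3)
x^3: 2·1 = 2 ≡ 2 (mod 3)
Result: 1 + 2x + 2x^3

f · g = 1 + 2x + 2x^3


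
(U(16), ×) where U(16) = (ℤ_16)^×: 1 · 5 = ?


Operation: multiplication mod 16
1 · 5 = (a × b) mod 16 with a = 1, b = 5

1 · 5 = 5


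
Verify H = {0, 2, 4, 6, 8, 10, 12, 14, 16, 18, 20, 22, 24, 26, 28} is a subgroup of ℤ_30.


Subgroup test for H = {0, 2, 4, 6, 8, 10, 12, 14, 16, 18, 20, 22, 24, 26, 28} in (ℤ_30, +):
(1) 0 ∈ H? Yes
(2) Closure: for all a,b ∈ H, (a+b) mod 30 ∈ H? Yes
(3) Inverses: for all a ∈ H, -a mod 30 ∈ H? Yes

Yes, H is a subgroup of ℤ_30


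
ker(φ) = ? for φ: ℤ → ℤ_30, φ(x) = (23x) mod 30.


Kernel = preimage of identity
ker(φ) = {x ∈ ℤ : 23x ≡ 0 (mod 30)}. gcd(23,30) = 1, so 23x ≡ 0 (mod 30) ⟺ x ≡ 0 (mod 30/1 = 30). Hence ker(φ) = 30ℤ

ker(φ) = 30ℤ


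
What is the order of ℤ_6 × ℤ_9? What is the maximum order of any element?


|ℤ_6 × ℤ_9| = 6 × 9 = 54
Max element order = lcm(6,9) = 18
Cyclic? No (gcd=3)

|ℤ_6×ℤ_9| = 54, max element order = 18


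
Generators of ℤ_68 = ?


g generates ℤ_n iff gcd(g,n) = 1
Prime factors of 68: 2, 17
Generators are g ∈ {1,...,67} not divisible by any of these primes.
Generators: {1, 3, 5, 7, 9, 11, 13, 15, 19, 21, 23, 25, 27, 29, 31, 33, 35, 37, 39, 41, 43, 45, 47, 49, 53, 55, 57, 59, 61, 63, 65, 67}
Number of generators = φ(68) = 32

Generators of ℤ_68 = {1, 3, 5, 7, 9, 11, 13, 15, 19, 21, 23, 25, 27, 29, 31, 33, 35, 37, 39, 41, 43, 45, 47, 49, 53, 55, 57, 59, 61, 63, 65, 67}


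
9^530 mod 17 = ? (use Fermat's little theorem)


Fermat's little theorem: if p is prime and gcd(a,p)=1, then a^(p-1) ≡ 1 (mod p)
p = 17 is prime, gcd(9,17) = 1
Reduce exponent: 530 mod 16 = 2
So 9^530 ≡ 9^2 (mod 17)
9^2 mod 17 = 13

9^530 ≡ 13 (mod 17)


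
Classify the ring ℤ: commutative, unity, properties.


integers form a commutative ring with unity 1; no zero divisors
Commutative: Yes
Integral domain: Yes
Has unity: Yes

ℤ: Commutative=Yes, Unity=Yes


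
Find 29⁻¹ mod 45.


Use the extended Euclidean algorithm to write 1 = 29·s + 45·t; then s mod 45 is the inverse.
Euclidean algorithm:
  29 = 0·45 + 29
  45 = 1·29 + 16
  29 = 1·16 + 13
  16 = 1·13 + 3
  13 = 4·3 + 1
  3 = 3·1 + 0
gcd(29,45) = 1
Back-substitution gives: 29·(14) + 45·(-9) = 1
So 29⁻¹ ≡ 14 ≡ 14 (mod 45)
Check: 29 × 14 = 406 ≡ 1 (mod 45) ✓

29⁻¹ ≡ 14 (mod 45)


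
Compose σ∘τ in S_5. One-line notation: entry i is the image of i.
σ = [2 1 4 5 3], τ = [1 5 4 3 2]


σ∘τ: apply τ first, then σ
1 →τ 1 →σ 2
2 →τ 5 →σ 3
3 →τ 4 →σ 5
4 →τ 3 →σ 4
5 →τ 2 →σ 1

σ∘τ = [2 3 5 4 1]


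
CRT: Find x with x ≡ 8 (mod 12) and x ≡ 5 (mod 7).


m₁ = 12, m₂ = 7, gcd = 1, so CRT applies. M = m₁·m₂ = 84
Let M₁ = M/m₁ = 7, M₂ = M/m₂ = 12
Find y₁ ≡ M₁⁻¹ (mod m₁): 7⁻¹ ≡ 7 (mod 12)
Find y₂ ≡ M₂⁻¹ (mod m₂): 12⁻¹ ≡ 3 (mod 7)
x = a₁·M₁·y₁ + a₂·M₂·y₂ = 8·7·7 + 5·12·3 = 572
Reduce mod 84: x ≡ 68
Check: 68 mod 12 = 8 ✓, 68 mod 7 = 5 ✓

x ≡ 68 (mod 84)


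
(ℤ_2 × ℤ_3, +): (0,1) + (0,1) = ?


Operation: componentwise addition mod (2, 3)
(0,1) + (0,1) = ((a₁+b₁) mod 2, (a₂+b₂) mod 3) with a = (0,1), b = (0,1)

(0,1) + (0,1) = (0,2)


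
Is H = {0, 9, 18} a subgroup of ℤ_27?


Subgroup test for H = {0, 9, 18} in (ℤ_27, +):
(1) 0 ∈ H? Yes
(2) Closure: for all a,b ∈ H, (a+b) mod 27 ∈ H? Yes
(3) Inverses: for all a ∈ H, -a mod 27 ∈ H? Yes

Yes, H is a subgroup of ℤ_27


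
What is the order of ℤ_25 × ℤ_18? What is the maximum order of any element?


|ℤ_25 × ℤ_18| = 25 × 18 = 450
Max element order = lcm(25,18) = 450
Cyclic? Yes (gcd=1)

|ℤ_25×ℤ_18| = 450, max element order = 450


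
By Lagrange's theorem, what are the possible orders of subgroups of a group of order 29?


Lagrange's theorem: |H| divides |G|
|G| = 29
Divisors of 29: 1, 29

Possible subgroup orders: {1, 29}


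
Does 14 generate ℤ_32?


g generates ℤ_n iff gcd(g, n) = 1
gcd(14, 32) = 2
Since gcd = 2 ≠ 1, ⟨14⟩ has order 16 < 32, so 14 is not a generator.

No, 14 does not generate ℤ_32


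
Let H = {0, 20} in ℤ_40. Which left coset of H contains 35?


35 + H = {35 + h (mod 40) : h ∈ H}
35+0=35, 35+20=15
35 + H = {15, 35} = 15 + H

35 + H = {15, 35}


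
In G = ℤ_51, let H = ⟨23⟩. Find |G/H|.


|⟨23⟩| = n / gcd(23, 51) = 51 / 1 = 51
H is normal (ℤ_51 is abelian).
|G/H| = |G| / |H| = 51 / 51 = 1

|G/H| = 1


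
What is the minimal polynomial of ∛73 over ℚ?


∛73 satisfies x³ - 73 = 0, irreducible over ℚ (no rational root; 73 is not a perfect cube)

Minimal polynomial: x³ - 73


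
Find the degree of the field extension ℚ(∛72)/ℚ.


∛72 has minimal polynomial x³ - 72 (irreducible over ℚ since 72 is not a perfect cube)

[ℚ(∛72)/ℚ] = 3


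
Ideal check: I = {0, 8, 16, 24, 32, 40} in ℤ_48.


Check ideal conditions for I = {0, 8, 16, 24, 32, 40} in ℤ_48:
(1) I is an additive subgroup? Yes
(2) For r ∈ ℤ_48 and a ∈ I: r·a ∈ I? Yes

Yes, I is an ideal of ℤ_48


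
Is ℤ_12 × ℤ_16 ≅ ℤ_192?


Comparing ℤ_12 × ℤ_16 and ℤ_192:
gcd(12,16) = 4 ≠ 1. Max element order in ℤ_12×ℤ_16 is lcm(12,16) = 48 < 192, so it has no element of order 192

No, ℤ_12 × ℤ_16 ≇ ℤ_192
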